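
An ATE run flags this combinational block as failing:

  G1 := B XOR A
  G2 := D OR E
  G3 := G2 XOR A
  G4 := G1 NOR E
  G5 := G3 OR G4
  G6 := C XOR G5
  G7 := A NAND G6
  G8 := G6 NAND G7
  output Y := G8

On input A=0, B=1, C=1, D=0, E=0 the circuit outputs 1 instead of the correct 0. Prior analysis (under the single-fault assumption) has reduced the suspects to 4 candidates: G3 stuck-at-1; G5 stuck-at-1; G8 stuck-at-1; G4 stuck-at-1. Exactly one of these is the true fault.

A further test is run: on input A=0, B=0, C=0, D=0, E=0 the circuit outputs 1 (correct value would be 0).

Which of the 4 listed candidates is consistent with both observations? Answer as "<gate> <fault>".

Evaluate each candidate on input A=0, B=0, C=0, D=0, E=0:
  G3 stuck-at-1: G1=0, G2=0, G3=1 [stuck-at-1], G4=1, G5=1, G6=1, G7=1, G8=0 → 0 — eliminated
  G5 stuck-at-1: G1=0, G2=0, G3=0, G4=1, G5=1 [stuck-at-1], G6=1, G7=1, G8=0 → 0 — eliminated
  G8 stuck-at-1: G1=0, G2=0, G3=0, G4=1, G5=1, G6=1, G7=1, G8=1 [stuck-at-1] → 1 — matches
  G4 stuck-at-1: G1=0, G2=0, G3=0, G4=1 [stuck-at-1], G5=1, G6=1, G7=1, G8=0 → 0 — eliminated
Only G8 stuck-at-1 reproduces the observed 1.

G8 stuck-at-1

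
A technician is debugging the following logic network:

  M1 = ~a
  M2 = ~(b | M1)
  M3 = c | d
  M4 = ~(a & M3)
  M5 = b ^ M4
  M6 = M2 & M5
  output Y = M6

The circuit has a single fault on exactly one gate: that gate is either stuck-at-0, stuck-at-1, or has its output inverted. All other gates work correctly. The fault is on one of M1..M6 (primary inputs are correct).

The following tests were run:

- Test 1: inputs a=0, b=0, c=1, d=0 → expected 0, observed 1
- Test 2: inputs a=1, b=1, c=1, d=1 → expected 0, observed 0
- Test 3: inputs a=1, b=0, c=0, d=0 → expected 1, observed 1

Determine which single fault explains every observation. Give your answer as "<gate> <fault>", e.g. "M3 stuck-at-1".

Fault-free values for test 1 (a=0, b=0, c=1, d=0): M1=1, M2=0, M3=1, M4=1, M5=1, M6=0, giving Y=0. Observed 1.
Test 1: faults giving observed 1 are {M1 stuck-at-0, M1 inverted output, M2 stuck-at-1, M2 inverted output, M6 stuck-at-1, M6 inverted output}.
Test 2 (a=1, b=1, c=1, d=1): fault-free M1=0, M2=0, M3=1, M4=0, M5=1, M6=0 → 0; observed 0. Eliminates M2 stuck-at-1, M2 inverted output, M6 stuck-at-1, M6 inverted output.
Test 3 (a=1, b=0, c=0, d=0): fault-free M1=0, M2=1, M3=0, M4=1, M5=1, M6=1 → 1; observed 1. Eliminates M1 inverted output.
Only M1 stuck-at-0 is consistent with every test.

M1 stuck-at-0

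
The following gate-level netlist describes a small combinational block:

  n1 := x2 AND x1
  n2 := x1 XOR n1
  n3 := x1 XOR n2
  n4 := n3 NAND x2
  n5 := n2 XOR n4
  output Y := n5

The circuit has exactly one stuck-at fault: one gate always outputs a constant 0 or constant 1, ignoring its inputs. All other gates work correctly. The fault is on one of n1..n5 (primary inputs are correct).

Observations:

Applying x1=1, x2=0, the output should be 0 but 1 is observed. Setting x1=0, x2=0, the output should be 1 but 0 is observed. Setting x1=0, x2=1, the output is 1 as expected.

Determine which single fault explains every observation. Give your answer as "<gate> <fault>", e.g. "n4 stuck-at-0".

Fault-free values for test 1 (x1=1, x2=0): n1=0, n2=1, n3=0, n4=1, n5=0, giving Y=0. Observed 1.
Test 1: faults giving observed 1 are {n1 stuck-at-1, n2 stuck-at-0, n4 stuck-at-0, n5 stuck-at-1}.
Test 2 (x1=0, x2=0): fault-free n1=0, n2=0, n3=0, n4=1, n5=1 → 1; observed 0. Eliminates n2 stuck-at-0, n5 stuck-at-1.
Test 3 (x1=0, x2=1): fault-free n1=0, n2=0, n3=0, n4=1, n5=1 → 1; observed 1. Eliminates n4 stuck-at-0.
Only n1 stuck-at-1 is consistent with every test.

n1 stuck-at-1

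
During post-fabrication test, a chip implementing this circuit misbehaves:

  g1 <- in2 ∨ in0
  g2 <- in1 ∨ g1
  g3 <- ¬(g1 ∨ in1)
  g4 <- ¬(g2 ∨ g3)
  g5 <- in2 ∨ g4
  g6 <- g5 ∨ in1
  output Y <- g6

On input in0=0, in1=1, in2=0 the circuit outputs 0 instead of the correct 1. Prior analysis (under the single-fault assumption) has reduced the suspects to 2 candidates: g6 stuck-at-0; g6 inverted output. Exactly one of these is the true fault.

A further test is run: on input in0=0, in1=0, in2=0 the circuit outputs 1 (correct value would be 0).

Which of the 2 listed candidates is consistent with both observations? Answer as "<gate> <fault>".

g6 inverted output

Evaluate each candidate on input in0=0, in1=0, in2=0:
  g6 stuck-at-0: g1=0, g2=0, g3=1, g4=0, g5=0, g6=0 [stuck-at-0] → 0 — eliminated
  g6 inverted output: g1=0, g2=0, g3=1, g4=0, g5=0, g6=1 [inverted output] → 1 — matches
Only g6 inverted output reproduces the observed 1.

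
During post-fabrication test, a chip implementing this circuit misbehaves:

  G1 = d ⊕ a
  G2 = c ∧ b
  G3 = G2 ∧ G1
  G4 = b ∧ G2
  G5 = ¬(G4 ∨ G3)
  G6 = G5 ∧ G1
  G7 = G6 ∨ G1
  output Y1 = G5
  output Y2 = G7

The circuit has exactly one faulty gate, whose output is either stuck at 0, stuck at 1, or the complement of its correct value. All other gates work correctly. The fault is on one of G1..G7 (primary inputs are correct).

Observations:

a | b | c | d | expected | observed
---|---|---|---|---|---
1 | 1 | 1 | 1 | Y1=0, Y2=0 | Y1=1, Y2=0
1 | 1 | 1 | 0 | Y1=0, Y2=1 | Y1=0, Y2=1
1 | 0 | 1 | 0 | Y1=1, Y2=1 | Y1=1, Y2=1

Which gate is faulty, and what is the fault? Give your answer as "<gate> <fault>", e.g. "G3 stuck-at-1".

G4 stuck-at-0

Fault-free values for test 1 (a=1, b=1, c=1, d=1): G1=0, G2=1, G3=0, G4=1, G5=0, G6=0, G7=0, giving Y1=0, Y2=0. Observed Y1=1, Y2=0.
Test 1: faults giving observed Y1=1, Y2=0 are {G2 stuck-at-0, G2 inverted output, G4 stuck-at-0, G4 inverted output, G5 stuck-at-1, G5 inverted output}.
Test 2 (a=1, b=1, c=1, d=0): fault-free G1=1, G2=1, G3=1, G4=1, G5=0, G6=0, G7=1 → Y1=0, Y2=1; observed Y1=0, Y2=1. Eliminates G2 stuck-at-0, G2 inverted output, G5 stuck-at-1, G5 inverted output.
Test 3 (a=1, b=0, c=1, d=0): fault-free G1=1, G2=0, G3=0, G4=0, G5=1, G6=1, G7=1 → Y1=1, Y2=1; observed Y1=1, Y2=1. Eliminates G4 inverted output.
Only G4 stuck-at-0 is consistent with every test.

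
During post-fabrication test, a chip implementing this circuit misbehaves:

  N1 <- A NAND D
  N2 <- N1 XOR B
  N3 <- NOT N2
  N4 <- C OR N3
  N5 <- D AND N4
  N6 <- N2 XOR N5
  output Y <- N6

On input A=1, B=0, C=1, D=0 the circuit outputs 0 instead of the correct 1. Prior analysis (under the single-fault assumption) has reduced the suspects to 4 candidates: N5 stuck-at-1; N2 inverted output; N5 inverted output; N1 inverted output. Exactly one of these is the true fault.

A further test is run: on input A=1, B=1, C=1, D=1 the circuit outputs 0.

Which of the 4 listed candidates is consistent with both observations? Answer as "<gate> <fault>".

N5 stuck-at-1

Evaluate each candidate on input A=1, B=1, C=1, D=1:
  N5 stuck-at-1: N1=0, N2=1, N3=0, N4=1, N5=1 [stuck-at-1], N6=0 → 0 — matches
  N2 inverted output: N1=0, N2=0 [inverted output], N3=1, N4=1, N5=1, N6=1 → 1 — eliminated
  N5 inverted output: N1=0, N2=1, N3=0, N4=1, N5=0 [inverted output], N6=1 → 1 — eliminated
  N1 inverted output: N1=1 [inverted output], N2=0, N3=1, N4=1, N5=1, N6=1 → 1 — eliminated
Only N5 stuck-at-1 reproduces the observed 0.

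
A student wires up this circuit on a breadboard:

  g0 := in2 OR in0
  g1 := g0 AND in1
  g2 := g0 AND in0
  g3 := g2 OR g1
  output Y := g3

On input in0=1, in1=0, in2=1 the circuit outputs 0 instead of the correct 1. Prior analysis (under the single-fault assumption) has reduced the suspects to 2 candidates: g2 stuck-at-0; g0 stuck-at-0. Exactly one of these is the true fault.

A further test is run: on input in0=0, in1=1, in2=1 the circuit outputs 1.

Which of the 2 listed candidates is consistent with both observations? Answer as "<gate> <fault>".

Evaluate each candidate on input in0=0, in1=1, in2=1:
  g2 stuck-at-0: g0=1, g1=1, g2=0 [stuck-at-0], g3=1 → 1 — matches
  g0 stuck-at-0: g0=0 [stuck-at-0], g1=0, g2=0, g3=0 → 0 — eliminated
Only g2 stuck-at-0 reproduces the observed 1.

g2 stuck-at-0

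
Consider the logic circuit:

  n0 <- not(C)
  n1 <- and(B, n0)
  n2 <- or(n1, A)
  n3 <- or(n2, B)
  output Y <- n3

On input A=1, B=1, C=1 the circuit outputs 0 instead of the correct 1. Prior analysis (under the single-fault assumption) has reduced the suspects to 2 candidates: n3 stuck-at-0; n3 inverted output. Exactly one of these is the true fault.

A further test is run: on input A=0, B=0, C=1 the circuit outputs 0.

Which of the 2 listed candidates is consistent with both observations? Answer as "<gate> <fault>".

Evaluate each candidate on input A=0, B=0, C=1:
  n3 stuck-at-0: n0=0, n1=0, n2=0, n3=0 [stuck-at-0] → 0 — matches
  n3 inverted output: n0=0, n1=0, n2=0, n3=1 [inverted output] → 1 — eliminated
Only n3 stuck-at-0 reproduces the observed 0.

n3 stuck-at-0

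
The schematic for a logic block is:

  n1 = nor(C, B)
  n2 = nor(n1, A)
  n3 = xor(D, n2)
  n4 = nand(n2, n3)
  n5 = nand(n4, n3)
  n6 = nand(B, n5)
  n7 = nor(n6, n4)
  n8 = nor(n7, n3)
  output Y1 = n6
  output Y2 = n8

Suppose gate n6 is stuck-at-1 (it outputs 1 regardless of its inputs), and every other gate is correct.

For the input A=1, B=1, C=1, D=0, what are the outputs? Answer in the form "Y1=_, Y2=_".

Propagate with n6 forced: n1=0, n2=0, n3=0, n4=1, n5=1, n6=1 [stuck-at-1], n7=0, n8=1.
So the outputs are Y1=1, Y2=1. (Without the fault they would be Y1=0, Y2=1.)

Y1=1, Y2=1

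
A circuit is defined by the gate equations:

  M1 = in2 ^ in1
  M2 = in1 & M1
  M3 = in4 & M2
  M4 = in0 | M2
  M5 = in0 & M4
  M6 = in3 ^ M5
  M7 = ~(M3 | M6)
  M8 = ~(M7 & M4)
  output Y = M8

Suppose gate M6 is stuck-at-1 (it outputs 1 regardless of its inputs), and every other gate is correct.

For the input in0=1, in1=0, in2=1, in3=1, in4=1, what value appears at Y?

Propagate with M6 forced: M1=1, M2=0, M3=0, M4=1, M5=1, M6=1 [stuck-at-1], M7=0, M8=1.
So Y = 1. (Without the fault it would be 0.)

1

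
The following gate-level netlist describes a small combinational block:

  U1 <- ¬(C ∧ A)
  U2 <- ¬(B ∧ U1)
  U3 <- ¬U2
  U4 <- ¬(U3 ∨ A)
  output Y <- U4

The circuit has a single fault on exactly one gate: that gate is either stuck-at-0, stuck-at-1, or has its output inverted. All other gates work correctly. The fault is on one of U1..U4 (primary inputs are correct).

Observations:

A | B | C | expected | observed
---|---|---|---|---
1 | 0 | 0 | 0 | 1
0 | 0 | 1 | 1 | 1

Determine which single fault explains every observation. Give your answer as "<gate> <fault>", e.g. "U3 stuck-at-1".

Fault-free values for test 1 (A=1, B=0, C=0): U1=1, U2=1, U3=0, U4=0, giving Y=0. Observed 1.
Test 1: faults giving observed 1 are {U4 stuck-at-1, U4 inverted output}.
Test 2 (A=0, B=0, C=1): fault-free U1=1, U2=1, U3=0, U4=1 → 1; observed 1. Eliminates U4 inverted output.
Only U4 stuck-at-1 is consistent with every test.

U4 stuck-at-1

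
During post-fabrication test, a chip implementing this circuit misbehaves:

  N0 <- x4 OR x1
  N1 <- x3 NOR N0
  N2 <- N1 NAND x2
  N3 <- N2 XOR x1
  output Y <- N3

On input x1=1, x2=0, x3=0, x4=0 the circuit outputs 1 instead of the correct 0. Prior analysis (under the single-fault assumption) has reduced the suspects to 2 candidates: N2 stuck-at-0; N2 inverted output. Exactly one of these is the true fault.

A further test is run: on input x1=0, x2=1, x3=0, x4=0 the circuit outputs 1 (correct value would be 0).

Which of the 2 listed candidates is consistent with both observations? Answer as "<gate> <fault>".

Evaluate each candidate on input x1=0, x2=1, x3=0, x4=0:
  N2 stuck-at-0: N0=0, N1=1, N2=0 [stuck-at-0], N3=0 → 0 — eliminated
  N2 inverted output: N0=0, N1=1, N2=1 [inverted output], N3=1 → 1 — matches
Only N2 inverted output reproduces the observed 1.

N2 inverted output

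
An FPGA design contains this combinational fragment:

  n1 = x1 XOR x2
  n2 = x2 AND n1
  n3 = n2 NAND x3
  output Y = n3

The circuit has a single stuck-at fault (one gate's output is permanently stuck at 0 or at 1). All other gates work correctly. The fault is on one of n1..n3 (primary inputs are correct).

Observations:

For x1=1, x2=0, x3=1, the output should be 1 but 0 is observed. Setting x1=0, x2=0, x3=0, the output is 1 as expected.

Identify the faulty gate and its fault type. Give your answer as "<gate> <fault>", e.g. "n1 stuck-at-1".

n2 stuck-at-1

Fault-free values for test 1 (x1=1, x2=0, x3=1): n1=1, n2=0, n3=1, giving Y=1. Observed 0.
Test 1: faults giving observed 0 are {n2 stuck-at-1, n3 stuck-at-0}.
Test 2 (x1=0, x2=0, x3=0): fault-free n1=0, n2=0, n3=1 → 1; observed 1. Eliminates n3 stuck-at-0.
Only n2 stuck-at-1 is consistent with every test.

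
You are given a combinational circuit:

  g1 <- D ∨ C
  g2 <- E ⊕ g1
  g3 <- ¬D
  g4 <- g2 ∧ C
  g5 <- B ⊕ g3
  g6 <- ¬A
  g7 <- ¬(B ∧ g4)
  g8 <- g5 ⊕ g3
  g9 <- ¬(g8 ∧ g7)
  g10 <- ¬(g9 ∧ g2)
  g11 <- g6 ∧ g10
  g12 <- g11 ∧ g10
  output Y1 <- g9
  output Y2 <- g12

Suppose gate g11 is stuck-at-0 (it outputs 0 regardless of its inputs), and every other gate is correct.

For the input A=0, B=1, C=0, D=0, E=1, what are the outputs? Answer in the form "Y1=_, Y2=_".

Propagate with g11 forced: g1=0, g2=1, g3=1, g4=0, g5=0, g6=1, g7=1, g8=1, g9=0, g10=1, g11=0 [stuck-at-0], g12=0.
So the outputs are Y1=0, Y2=0. (Without the fault they would be Y1=0, Y2=1.)

Y1=0, Y2=0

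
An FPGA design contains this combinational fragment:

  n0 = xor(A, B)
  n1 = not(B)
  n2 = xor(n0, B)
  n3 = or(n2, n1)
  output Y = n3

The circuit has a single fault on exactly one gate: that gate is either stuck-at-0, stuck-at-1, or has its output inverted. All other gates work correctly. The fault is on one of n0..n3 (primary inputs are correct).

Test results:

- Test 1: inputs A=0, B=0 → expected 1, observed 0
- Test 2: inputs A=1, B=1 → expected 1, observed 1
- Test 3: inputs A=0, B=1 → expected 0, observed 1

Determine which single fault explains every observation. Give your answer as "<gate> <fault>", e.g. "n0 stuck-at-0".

Fault-free values for test 1 (A=0, B=0): n0=0, n1=1, n2=0, n3=1, giving Y=1. Observed 0.
Test 1: faults giving observed 0 are {n1 stuck-at-0, n1 inverted output, n3 stuck-at-0, n3 inverted output}.
Test 2 (A=1, B=1): fault-free n0=0, n1=0, n2=1, n3=1 → 1; observed 1. Eliminates n3 stuck-at-0, n3 inverted output.
Test 3 (A=0, B=1): fault-free n0=1, n1=0, n2=0, n3=0 → 0; observed 1. Eliminates n1 stuck-at-0.
Only n1 inverted output is consistent with every test.

n1 inverted output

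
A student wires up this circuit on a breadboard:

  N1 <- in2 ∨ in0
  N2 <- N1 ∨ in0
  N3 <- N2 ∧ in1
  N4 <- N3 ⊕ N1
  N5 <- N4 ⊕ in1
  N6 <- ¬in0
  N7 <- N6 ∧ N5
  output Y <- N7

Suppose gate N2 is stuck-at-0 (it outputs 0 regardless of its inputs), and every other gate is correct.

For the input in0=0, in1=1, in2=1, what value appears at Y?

0

Propagate with N2 forced: N1=1, N2=0 [stuck-at-0], N3=0, N4=1, N5=0, N6=1, N7=0.
So Y = 0. (Without the fault it would be 1.)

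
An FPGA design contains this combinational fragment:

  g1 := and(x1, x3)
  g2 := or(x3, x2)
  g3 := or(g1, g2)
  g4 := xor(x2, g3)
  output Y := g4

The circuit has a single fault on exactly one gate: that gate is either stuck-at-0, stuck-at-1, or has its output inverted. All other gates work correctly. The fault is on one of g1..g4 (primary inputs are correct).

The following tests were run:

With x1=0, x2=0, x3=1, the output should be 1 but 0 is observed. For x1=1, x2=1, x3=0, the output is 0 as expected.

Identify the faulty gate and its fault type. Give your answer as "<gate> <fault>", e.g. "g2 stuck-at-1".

g4 stuck-at-0

Fault-free values for test 1 (x1=0, x2=0, x3=1): g1=0, g2=1, g3=1, g4=1, giving Y=1. Observed 0.
Test 1: faults giving observed 0 are {g2 stuck-at-0, g2 inverted output, g3 stuck-at-0, g3 inverted output, g4 stuck-at-0, g4 inverted output}.
Test 2 (x1=1, x2=1, x3=0): fault-free g1=0, g2=1, g3=1, g4=0 → 0; observed 0. Eliminates g2 stuck-at-0, g2 inverted output, g3 stuck-at-0, g3 inverted output, g4 inverted output.
Only g4 stuck-at-0 is consistent with every test.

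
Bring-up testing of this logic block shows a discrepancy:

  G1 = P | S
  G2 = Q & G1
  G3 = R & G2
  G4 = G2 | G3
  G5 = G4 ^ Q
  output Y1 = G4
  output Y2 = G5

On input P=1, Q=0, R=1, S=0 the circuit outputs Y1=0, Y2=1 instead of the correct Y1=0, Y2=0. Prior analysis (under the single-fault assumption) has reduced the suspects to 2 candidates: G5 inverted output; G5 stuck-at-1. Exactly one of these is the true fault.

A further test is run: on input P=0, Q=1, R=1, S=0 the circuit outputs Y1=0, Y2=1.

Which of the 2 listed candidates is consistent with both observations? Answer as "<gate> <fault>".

G5 stuck-at-1

Evaluate each candidate on input P=0, Q=1, R=1, S=0:
  G5 inverted output: G1=0, G2=0, G3=0, G4=0, G5=0 [inverted output] → Y1=0, Y2=0 — eliminated
  G5 stuck-at-1: G1=0, G2=0, G3=0, G4=0, G5=1 [stuck-at-1] → Y1=0, Y2=1 — matches
Only G5 stuck-at-1 reproduces the observed Y1=0, Y2=1.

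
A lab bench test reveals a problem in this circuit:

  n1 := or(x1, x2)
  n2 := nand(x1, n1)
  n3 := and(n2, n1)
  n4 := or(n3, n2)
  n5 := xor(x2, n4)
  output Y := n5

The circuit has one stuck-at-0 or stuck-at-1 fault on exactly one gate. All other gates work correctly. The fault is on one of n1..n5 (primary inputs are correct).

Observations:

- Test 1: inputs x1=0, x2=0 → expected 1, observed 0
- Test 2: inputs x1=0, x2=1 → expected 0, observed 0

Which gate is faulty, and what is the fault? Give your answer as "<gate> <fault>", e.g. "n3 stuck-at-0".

n5 stuck-at-0

Fault-free values for test 1 (x1=0, x2=0): n1=0, n2=1, n3=0, n4=1, n5=1, giving Y=1. Observed 0.
Test 1: faults giving observed 0 are {n2 stuck-at-0, n4 stuck-at-0, n5 stuck-at-0}.
Test 2 (x1=0, x2=1): fault-free n1=1, n2=1, n3=1, n4=1, n5=0 → 0; observed 0. Eliminates n2 stuck-at-0, n4 stuck-at-0.
Only n5 stuck-at-0 is consistent with every test.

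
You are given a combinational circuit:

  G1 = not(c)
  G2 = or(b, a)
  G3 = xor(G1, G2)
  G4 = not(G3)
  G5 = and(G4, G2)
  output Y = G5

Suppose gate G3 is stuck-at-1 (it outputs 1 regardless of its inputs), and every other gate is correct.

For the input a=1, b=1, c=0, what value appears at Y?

Propagate with G3 forced: G1=1, G2=1, G3=1 [stuck-at-1], G4=0, G5=0.
So Y = 0. (Without the fault it would be 1.)

0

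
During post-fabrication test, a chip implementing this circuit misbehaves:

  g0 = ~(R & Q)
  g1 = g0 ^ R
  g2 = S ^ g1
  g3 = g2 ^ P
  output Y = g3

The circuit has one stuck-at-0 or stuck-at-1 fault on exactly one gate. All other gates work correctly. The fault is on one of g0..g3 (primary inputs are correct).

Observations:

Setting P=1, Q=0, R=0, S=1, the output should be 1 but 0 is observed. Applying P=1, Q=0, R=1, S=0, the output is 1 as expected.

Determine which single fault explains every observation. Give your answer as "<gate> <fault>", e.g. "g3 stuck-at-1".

Fault-free values for test 1 (P=1, Q=0, R=0, S=1): g0=1, g1=1, g2=0, g3=1, giving Y=1. Observed 0.
Test 1: faults giving observed 0 are {g0 stuck-at-0, g1 stuck-at-0, g2 stuck-at-1, g3 stuck-at-0}.
Test 2 (P=1, Q=0, R=1, S=0): fault-free g0=1, g1=0, g2=0, g3=1 → 1; observed 1. Eliminates g0 stuck-at-0, g2 stuck-at-1, g3 stuck-at-0.
Only g1 stuck-at-0 is consistent with every test.

g1 stuck-at-0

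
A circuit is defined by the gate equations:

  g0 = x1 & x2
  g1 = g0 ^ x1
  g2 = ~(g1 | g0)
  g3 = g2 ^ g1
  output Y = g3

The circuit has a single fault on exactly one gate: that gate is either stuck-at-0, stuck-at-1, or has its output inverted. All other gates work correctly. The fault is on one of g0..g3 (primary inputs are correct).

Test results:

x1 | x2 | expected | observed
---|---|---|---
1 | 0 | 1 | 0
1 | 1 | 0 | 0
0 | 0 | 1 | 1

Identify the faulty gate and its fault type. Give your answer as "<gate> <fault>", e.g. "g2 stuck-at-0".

Fault-free values for test 1 (x1=1, x2=0): g0=0, g1=1, g2=0, g3=1, giving Y=1. Observed 0.
Test 1: faults giving observed 0 are {g0 stuck-at-1, g0 inverted output, g2 stuck-at-1, g2 inverted output, g3 stuck-at-0, g3 inverted output}.
Test 2 (x1=1, x2=1): fault-free g0=1, g1=0, g2=0, g3=0 → 0; observed 0. Eliminates g0 inverted output, g2 stuck-at-1, g2 inverted output, g3 inverted output.
Test 3 (x1=0, x2=0): fault-free g0=0, g1=0, g2=1, g3=1 → 1; observed 1. Eliminates g3 stuck-at-0.
Only g0 stuck-at-1 is consistent with every test.

g0 stuck-at-1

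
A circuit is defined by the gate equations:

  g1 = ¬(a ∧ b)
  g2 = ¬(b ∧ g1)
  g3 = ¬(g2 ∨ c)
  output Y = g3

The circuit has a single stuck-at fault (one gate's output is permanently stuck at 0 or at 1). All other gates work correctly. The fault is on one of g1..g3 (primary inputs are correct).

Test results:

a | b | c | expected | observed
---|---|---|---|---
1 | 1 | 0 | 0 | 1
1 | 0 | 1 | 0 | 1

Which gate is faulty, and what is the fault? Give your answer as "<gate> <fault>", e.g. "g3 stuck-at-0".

Fault-free values for test 1 (a=1, b=1, c=0): g1=0, g2=1, g3=0, giving Y=0. Observed 1.
Test 1: faults giving observed 1 are {g1 stuck-at-1, g2 stuck-at-0, g3 stuck-at-1}.
Test 2 (a=1, b=0, c=1): fault-free g1=1, g2=1, g3=0 → 0; observed 1. Eliminates g1 stuck-at-1, g2 stuck-at-0.
Only g3 stuck-at-1 is consistent with every test.

g3 stuck-at-1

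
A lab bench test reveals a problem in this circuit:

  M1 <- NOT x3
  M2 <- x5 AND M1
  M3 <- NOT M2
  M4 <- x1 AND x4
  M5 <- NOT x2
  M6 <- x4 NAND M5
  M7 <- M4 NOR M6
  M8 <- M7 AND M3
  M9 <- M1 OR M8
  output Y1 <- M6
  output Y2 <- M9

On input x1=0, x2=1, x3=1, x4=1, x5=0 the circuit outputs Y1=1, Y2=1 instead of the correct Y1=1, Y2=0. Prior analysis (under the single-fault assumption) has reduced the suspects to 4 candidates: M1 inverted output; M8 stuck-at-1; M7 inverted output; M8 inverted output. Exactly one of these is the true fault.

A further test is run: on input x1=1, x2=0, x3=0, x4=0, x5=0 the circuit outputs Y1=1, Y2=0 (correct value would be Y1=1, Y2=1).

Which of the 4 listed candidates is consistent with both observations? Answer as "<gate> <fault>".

M1 inverted output

Evaluate each candidate on input x1=1, x2=0, x3=0, x4=0, x5=0:
  M1 inverted output: M1=0 [inverted output], M2=0, M3=1, M4=0, M5=1, M6=1, M7=0, M8=0, M9=0 → Y1=1, Y2=0 — matches
  M8 stuck-at-1: M1=1, M2=0, M3=1, M4=0, M5=1, M6=1, M7=0, M8=1 [stuck-at-1], M9=1 → Y1=1, Y2=1 — eliminated
  M7 inverted output: M1=1, M2=0, M3=1, M4=0, M5=1, M6=1, M7=1 [inverted output], M8=1, M9=1 → Y1=1, Y2=1 — eliminated
  M8 inverted output: M1=1, M2=0, M3=1, M4=0, M5=1, M6=1, M7=0, M8=1 [inverted output], M9=1 → Y1=1, Y2=1 — eliminated
Only M1 inverted output reproduces the observed Y1=1, Y2=0.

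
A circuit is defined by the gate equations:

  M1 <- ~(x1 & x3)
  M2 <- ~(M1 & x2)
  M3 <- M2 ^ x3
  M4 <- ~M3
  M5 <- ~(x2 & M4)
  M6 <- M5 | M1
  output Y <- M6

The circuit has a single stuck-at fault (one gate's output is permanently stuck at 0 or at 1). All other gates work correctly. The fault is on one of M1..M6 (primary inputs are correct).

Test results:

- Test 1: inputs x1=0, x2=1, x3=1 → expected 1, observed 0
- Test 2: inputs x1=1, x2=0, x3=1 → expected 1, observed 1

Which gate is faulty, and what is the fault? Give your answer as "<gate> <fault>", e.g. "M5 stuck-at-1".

Fault-free values for test 1 (x1=0, x2=1, x3=1): M1=1, M2=0, M3=1, M4=0, M5=1, M6=1, giving Y=1. Observed 0.
Test 1: faults giving observed 0 are {M1 stuck-at-0, M6 stuck-at-0}.
Test 2 (x1=1, x2=0, x3=1): fault-free M1=0, M2=1, M3=0, M4=1, M5=1, M6=1 → 1; observed 1. Eliminates M6 stuck-at-0.
Only M1 stuck-at-0 is consistent with every test.

M1 stuck-at-0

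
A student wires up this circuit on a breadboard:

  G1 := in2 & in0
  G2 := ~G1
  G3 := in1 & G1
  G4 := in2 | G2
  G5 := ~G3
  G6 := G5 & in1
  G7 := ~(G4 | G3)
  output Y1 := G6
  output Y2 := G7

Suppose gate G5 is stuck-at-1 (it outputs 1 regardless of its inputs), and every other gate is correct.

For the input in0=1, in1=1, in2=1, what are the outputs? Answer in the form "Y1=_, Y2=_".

Propagate with G5 forced: G1=1, G2=0, G3=1, G4=1, G5=1 [stuck-at-1], G6=1, G7=0.
So the outputs are Y1=1, Y2=0. (Without the fault they would be Y1=0, Y2=0.)

Y1=1, Y2=0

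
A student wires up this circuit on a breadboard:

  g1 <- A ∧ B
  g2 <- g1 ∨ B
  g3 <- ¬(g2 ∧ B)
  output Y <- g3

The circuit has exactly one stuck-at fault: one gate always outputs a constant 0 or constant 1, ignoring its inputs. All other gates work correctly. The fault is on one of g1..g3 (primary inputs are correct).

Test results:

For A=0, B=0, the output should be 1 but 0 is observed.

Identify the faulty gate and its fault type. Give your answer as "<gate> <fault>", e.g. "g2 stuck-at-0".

Fault-free values for test 1 (A=0, B=0): g1=0, g2=0, g3=1, giving Y=1. Observed 0.
Test 1: faults giving observed 0 are {g3 stuck-at-0}.
Only g3 stuck-at-0 is consistent with every test.

g3 stuck-at-0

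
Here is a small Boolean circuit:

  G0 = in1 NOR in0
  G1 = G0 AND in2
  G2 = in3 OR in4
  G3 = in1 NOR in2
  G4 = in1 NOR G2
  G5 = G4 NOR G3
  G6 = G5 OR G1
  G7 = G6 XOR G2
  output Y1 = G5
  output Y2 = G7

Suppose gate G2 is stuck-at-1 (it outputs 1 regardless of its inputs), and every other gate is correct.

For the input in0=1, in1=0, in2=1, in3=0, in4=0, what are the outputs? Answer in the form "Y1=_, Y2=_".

Propagate with G2 forced: G0=0, G1=0, G2=1 [stuck-at-1], G3=0, G4=0, G5=1, G6=1, G7=0.
So the outputs are Y1=1, Y2=0. (Without the fault they would be Y1=0, Y2=0.)

Y1=1, Y2=0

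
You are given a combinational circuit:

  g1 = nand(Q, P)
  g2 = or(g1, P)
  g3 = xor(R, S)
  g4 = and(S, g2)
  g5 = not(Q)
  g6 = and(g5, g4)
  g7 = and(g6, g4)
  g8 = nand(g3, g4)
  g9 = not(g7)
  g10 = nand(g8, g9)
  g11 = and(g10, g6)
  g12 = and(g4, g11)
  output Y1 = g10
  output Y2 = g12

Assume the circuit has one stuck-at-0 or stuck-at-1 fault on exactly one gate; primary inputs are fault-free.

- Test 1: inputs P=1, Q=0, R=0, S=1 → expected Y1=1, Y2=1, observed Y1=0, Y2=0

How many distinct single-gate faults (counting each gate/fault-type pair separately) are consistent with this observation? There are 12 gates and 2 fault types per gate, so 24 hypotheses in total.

Fault-free: g1=1, g2=1, g3=1, g4=1, g5=1, g6=1, g7=1, g8=0, g9=0, g10=1, g11=1, g12=1 → Y1=1, Y2=1. Observed Y1=0, Y2=0.
  g1: none of the 2 fault types match ✗
  g2: stuck-at-0 ✓; others ✗
  g3: none of the 2 fault types match ✗
  g4: stuck-at-0 ✓; others ✗
  g5: none of the 2 fault types match ✗
  g6: none of the 2 fault types match ✗
  g7: none of the 2 fault types match ✗
  g8: none of the 2 fault types match ✗
  g9: none of the 2 fault types match ✗
  g10: stuck-at-0 ✓; others ✗
  g11: none of the 2 fault types match ✗
  g12: none of the 2 fault types match ✗
Consistent faults: {g2 stuck-at-0, g4 stuck-at-0, g10 stuck-at-0} — 3 in all.

3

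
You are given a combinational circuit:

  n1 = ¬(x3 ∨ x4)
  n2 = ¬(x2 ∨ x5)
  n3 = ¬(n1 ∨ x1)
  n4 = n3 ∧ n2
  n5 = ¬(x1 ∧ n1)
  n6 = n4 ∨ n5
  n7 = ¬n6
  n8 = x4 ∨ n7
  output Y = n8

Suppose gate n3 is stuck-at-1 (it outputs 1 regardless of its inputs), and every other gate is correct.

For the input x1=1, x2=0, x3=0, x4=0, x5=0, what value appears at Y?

Propagate with n3 forced: n1=1, n2=1, n3=1 [stuck-at-1], n4=1, n5=0, n6=1, n7=0, n8=0.
So Y = 0. (Without the fault it would be 1.)

0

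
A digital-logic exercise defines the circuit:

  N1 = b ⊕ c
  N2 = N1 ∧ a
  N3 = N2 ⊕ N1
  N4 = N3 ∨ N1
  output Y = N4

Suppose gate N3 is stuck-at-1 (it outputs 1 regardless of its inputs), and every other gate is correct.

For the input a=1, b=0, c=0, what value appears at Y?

Propagate with N3 forced: N1=0, N2=0, N3=1 [stuck-at-1], N4=1.
So Y = 1. (Without the fault it would be 0.)

1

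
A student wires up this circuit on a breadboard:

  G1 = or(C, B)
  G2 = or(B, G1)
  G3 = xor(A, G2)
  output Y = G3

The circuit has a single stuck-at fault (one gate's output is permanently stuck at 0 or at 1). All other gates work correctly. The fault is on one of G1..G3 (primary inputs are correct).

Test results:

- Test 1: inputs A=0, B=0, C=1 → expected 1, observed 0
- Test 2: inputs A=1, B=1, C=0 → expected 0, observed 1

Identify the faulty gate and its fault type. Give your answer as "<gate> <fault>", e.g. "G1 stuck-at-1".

Fault-free values for test 1 (A=0, B=0, C=1): G1=1, G2=1, G3=1, giving Y=1. Observed 0.
Test 1: faults giving observed 0 are {G1 stuck-at-0, G2 stuck-at-0, G3 stuck-at-0}.
Test 2 (A=1, B=1, C=0): fault-free G1=1, G2=1, G3=0 → 0; observed 1. Eliminates G1 stuck-at-0, G3 stuck-at-0.
Only G2 stuck-at-0 is consistent with every test.

G2 stuck-at-0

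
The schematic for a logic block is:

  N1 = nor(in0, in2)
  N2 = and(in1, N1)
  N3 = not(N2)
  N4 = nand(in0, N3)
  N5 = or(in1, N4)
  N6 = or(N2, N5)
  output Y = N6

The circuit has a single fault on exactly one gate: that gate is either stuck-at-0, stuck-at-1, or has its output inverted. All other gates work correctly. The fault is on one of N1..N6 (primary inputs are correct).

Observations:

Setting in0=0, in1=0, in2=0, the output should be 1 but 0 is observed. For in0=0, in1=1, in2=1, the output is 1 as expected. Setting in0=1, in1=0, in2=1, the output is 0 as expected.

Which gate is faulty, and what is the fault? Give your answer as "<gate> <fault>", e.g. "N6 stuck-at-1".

N4 stuck-at-0

Fault-free values for test 1 (in0=0, in1=0, in2=0): N1=1, N2=0, N3=1, N4=1, N5=1, N6=1, giving Y=1. Observed 0.
Test 1: faults giving observed 0 are {N4 stuck-at-0, N4 inverted output, N5 stuck-at-0, N5 inverted output, N6 stuck-at-0, N6 inverted output}.
Test 2 (in0=0, in1=1, in2=1): fault-free N1=0, N2=0, N3=1, N4=1, N5=1, N6=1 → 1; observed 1. Eliminates N5 stuck-at-0, N5 inverted output, N6 stuck-at-0, N6 inverted output.
Test 3 (in0=1, in1=0, in2=1): fault-free N1=0, N2=0, N3=1, N4=0, N5=0, N6=0 → 0; observed 0. Eliminates N4 inverted output.
Only N4 stuck-at-0 is consistent with every test.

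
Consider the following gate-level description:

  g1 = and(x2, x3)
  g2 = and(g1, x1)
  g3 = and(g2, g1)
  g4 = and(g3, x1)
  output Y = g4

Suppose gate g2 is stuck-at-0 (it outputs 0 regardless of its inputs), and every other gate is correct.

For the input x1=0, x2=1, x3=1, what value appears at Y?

Propagate with g2 forced: g1=1, g2=0 [stuck-at-0], g3=0, g4=0.
So Y = 0. (Same as the fault-free value — the fault is masked on this input.)

0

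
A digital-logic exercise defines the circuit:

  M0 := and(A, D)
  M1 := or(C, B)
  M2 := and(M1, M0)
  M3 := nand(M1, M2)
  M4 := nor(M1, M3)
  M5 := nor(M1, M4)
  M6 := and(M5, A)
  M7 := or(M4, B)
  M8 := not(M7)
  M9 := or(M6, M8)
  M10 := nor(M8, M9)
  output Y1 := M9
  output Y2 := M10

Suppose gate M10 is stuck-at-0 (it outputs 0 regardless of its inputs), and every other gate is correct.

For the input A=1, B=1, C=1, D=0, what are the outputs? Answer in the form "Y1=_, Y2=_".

Propagate with M10 forced: M0=0, M1=1, M2=0, M3=1, M4=0, M5=0, M6=0, M7=1, M8=0, M9=0, M10=0 [stuck-at-0].
So the outputs are Y1=0, Y2=0. (Without the fault they would be Y1=0, Y2=1.)

Y1=0, Y2=0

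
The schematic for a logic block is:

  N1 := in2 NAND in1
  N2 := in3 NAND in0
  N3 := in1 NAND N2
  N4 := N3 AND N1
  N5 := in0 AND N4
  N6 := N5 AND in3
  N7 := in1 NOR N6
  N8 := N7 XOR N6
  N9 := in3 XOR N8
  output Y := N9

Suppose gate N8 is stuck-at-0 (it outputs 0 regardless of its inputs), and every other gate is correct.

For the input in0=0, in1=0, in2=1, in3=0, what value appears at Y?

Propagate with N8 forced: N1=1, N2=1, N3=1, N4=1, N5=0, N6=0, N7=1, N8=0 [stuck-at-0], N9=0.
So Y = 0. (Without the fault it would be 1.)

0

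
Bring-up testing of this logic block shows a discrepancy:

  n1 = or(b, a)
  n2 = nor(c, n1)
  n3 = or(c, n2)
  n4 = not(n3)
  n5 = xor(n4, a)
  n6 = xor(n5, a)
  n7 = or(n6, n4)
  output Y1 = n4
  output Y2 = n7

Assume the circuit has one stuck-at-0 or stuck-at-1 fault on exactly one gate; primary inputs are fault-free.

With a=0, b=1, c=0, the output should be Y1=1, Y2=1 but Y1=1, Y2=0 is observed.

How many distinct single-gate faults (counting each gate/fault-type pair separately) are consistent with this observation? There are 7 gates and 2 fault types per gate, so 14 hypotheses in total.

1

Fault-free: n1=1, n2=0, n3=0, n4=1, n5=1, n6=1, n7=1 → Y1=1, Y2=1. Observed Y1=1, Y2=0.
  n1 stuck-at-0: output Y1=0, Y2=0 ✗
  n1 stuck-at-1: output Y1=1, Y2=1 ✗
  n2 stuck-at-0: output Y1=1, Y2=1 ✗
  n2 stuck-at-1: output Y1=0, Y2=0 ✗
  n3 stuck-at-0: output Y1=1, Y2=1 ✗
  n3 stuck-at-1: output Y1=0, Y2=0 ✗
  n4 stuck-at-0: output Y1=0, Y2=0 ✗
  n4 stuck-at-1: output Y1=1, Y2=1 ✗
  n5 stuck-at-0: output Y1=1, Y2=1 ✗
  n5 stuck-at-1: output Y1=1, Y2=1 ✗
  n6 stuck-at-0: output Y1=1, Y2=1 ✗
  n6 stuck-at-1: output Y1=1, Y2=1 ✗
  n7 stuck-at-0: output Y1=1, Y2=0 ✓
  n7 stuck-at-1: output Y1=1, Y2=1 ✗
Consistent faults: {n7 stuck-at-0} — 1 in all.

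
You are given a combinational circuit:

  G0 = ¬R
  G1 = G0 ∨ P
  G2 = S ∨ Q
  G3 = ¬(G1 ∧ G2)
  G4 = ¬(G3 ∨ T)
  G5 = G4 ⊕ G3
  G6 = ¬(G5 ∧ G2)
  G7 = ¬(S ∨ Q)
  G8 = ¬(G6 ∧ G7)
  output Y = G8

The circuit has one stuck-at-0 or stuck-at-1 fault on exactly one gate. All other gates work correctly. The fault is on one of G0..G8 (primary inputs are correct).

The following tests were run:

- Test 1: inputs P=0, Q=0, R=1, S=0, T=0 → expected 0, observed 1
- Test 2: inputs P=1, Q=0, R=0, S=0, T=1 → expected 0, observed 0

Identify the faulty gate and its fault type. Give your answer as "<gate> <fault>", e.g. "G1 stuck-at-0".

Fault-free values for test 1 (P=0, Q=0, R=1, S=0, T=0): G0=0, G1=0, G2=0, G3=1, G4=0, G5=1, G6=1, G7=1, G8=0, giving Y=0. Observed 1.
Test 1: faults giving observed 1 are {G2 stuck-at-1, G6 stuck-at-0, G7 stuck-at-0, G8 stuck-at-1}.
Test 2 (P=1, Q=0, R=0, S=0, T=1): fault-free G0=1, G1=1, G2=0, G3=1, G4=0, G5=1, G6=1, G7=1, G8=0 → 0; observed 0. Eliminates G6 stuck-at-0, G7 stuck-at-0, G8 stuck-at-1.
Only G2 stuck-at-1 is consistent with every test.

G2 stuck-at-1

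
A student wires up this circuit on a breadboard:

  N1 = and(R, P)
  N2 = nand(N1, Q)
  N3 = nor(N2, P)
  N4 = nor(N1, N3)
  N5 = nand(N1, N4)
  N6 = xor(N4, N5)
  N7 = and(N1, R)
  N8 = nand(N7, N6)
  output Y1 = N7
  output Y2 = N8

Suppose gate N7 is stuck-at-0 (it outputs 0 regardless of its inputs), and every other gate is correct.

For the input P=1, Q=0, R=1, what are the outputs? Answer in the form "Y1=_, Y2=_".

Y1=0, Y2=1

Propagate with N7 forced: N1=1, N2=1, N3=0, N4=0, N5=1, N6=1, N7=0 [stuck-at-0], N8=1.
So the outputs are Y1=0, Y2=1. (Without the fault they would be Y1=1, Y2=0.)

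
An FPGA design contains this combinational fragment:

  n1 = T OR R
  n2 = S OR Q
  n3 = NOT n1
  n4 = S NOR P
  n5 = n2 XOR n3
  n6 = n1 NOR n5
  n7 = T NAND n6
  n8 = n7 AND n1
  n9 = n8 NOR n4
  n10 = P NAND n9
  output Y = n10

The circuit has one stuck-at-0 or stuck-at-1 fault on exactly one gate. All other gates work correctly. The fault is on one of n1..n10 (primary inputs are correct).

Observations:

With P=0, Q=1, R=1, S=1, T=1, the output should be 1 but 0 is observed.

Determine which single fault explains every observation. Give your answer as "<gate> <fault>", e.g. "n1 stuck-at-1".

Fault-free values for test 1 (P=0, Q=1, R=1, S=1, T=1): n1=1, n2=1, n3=0, n4=0, n5=1, n6=0, n7=1, n8=1, n9=0, n10=1, giving Y=1. Observed 0.
Test 1: faults giving observed 0 are {n10 stuck-at-0}.
Only n10 stuck-at-0 is consistent with every test.

n10 stuck-at-0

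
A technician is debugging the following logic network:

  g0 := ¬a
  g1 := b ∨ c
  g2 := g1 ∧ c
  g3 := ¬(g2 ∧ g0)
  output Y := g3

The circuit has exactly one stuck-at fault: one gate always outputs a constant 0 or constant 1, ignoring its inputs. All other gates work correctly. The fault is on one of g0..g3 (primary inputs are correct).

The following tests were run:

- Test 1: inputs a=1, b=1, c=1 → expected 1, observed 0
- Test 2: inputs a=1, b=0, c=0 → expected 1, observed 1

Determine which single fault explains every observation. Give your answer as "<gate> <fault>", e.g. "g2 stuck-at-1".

g0 stuck-at-1

Fault-free values for test 1 (a=1, b=1, c=1): g0=0, g1=1, g2=1, g3=1, giving Y=1. Observed 0.
Test 1: faults giving observed 0 are {g0 stuck-at-1, g3 stuck-at-0}.
Test 2 (a=1, b=0, c=0): fault-free g0=0, g1=0, g2=0, g3=1 → 1; observed 1. Eliminates g3 stuck-at-0.
Only g0 stuck-at-1 is consistent with every test.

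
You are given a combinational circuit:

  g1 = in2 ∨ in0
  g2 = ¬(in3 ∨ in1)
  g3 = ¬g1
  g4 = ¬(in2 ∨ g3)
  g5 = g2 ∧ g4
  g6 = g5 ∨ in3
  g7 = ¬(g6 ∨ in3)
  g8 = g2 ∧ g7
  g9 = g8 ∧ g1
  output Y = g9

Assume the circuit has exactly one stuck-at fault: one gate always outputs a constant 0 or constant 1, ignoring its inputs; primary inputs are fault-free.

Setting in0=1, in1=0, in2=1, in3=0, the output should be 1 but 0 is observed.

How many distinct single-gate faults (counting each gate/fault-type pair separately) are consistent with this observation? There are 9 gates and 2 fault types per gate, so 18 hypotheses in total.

Fault-free: g1=1, g2=1, g3=0, g4=0, g5=0, g6=0, g7=1, g8=1, g9=1 → 1. Observed 0.
  g1: stuck-at-0 ✓; others ✗
  g2: stuck-at-0 ✓; others ✗
  g3: none of the 2 fault types match ✗
  g4: stuck-at-1 ✓; others ✗
  g5: stuck-at-1 ✓; others ✗
  g6: stuck-at-1 ✓; others ✗
  g7: stuck-at-0 ✓; others ✗
  g8: stuck-at-0 ✓; others ✗
  g9: stuck-at-0 ✓; others ✗
Consistent faults: {g1 stuck-at-0, g2 stuck-at-0, g4 stuck-at-1, g5 stuck-at-1, g6 stuck-at-1, g7 stuck-at-0, g8 stuck-at-0, g9 stuck-at-0} — 8 in all.

8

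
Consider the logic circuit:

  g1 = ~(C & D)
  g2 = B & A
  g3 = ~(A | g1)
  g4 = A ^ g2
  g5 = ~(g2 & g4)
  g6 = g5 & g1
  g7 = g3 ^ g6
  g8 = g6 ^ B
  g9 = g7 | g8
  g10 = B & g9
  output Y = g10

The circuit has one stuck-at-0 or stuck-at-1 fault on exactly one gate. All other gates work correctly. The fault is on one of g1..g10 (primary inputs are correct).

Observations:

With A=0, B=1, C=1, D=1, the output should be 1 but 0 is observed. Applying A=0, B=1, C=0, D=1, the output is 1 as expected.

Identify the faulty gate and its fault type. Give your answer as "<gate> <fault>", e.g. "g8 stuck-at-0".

Fault-free values for test 1 (A=0, B=1, C=1, D=1): g1=0, g2=0, g3=1, g4=0, g5=1, g6=0, g7=1, g8=1, g9=1, g10=1, giving Y=1. Observed 0.
Test 1: faults giving observed 0 are {g6 stuck-at-1, g9 stuck-at-0, g10 stuck-at-0}.
Test 2 (A=0, B=1, C=0, D=1): fault-free g1=1, g2=0, g3=0, g4=0, g5=1, g6=1, g7=1, g8=0, g9=1, g10=1 → 1; observed 1. Eliminates g9 stuck-at-0, g10 stuck-at-0.
Only g6 stuck-at-1 is consistent with every test.

g6 stuck-at-1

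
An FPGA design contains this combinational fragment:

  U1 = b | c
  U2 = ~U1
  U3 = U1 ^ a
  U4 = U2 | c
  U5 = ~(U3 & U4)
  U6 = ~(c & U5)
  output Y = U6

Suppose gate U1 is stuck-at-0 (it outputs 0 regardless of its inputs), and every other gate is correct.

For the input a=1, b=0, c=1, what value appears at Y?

Propagate with U1 forced: U1=0 [stuck-at-0], U2=1, U3=1, U4=1, U5=0, U6=1.
So Y = 1. (Without the fault it would be 0.)

1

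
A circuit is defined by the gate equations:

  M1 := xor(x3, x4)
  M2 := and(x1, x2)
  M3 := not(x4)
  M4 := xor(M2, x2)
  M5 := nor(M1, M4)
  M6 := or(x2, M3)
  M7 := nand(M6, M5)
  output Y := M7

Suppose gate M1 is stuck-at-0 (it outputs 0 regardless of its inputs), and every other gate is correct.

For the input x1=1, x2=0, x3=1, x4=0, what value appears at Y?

Propagate with M1 forced: M1=0 [stuck-at-0], M2=0, M3=1, M4=0, M5=1, M6=1, M7=0.
So Y = 0. (Without the fault it would be 1.)

0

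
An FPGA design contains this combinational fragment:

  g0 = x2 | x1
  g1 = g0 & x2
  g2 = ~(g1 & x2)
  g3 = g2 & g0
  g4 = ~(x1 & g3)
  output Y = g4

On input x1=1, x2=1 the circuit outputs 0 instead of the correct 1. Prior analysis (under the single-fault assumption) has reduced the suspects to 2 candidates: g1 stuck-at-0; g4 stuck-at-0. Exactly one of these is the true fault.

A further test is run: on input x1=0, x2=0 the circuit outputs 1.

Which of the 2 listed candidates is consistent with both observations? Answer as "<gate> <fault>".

Evaluate each candidate on input x1=0, x2=0:
  g1 stuck-at-0: g0=0, g1=0 [stuck-at-0], g2=1, g3=0, g4=1 → 1 — matches
  g4 stuck-at-0: g0=0, g1=0, g2=1, g3=0, g4=0 [stuck-at-0] → 0 — eliminated
Only g1 stuck-at-0 reproduces the observed 1.

g1 stuck-at-0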